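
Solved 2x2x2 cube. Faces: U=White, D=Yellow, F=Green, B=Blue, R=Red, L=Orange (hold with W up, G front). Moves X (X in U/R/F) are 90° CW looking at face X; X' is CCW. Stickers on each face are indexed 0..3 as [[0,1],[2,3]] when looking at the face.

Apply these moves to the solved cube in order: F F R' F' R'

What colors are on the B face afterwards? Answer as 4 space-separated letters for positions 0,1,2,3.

Answer: G B R B

Derivation:
After move 1 (F): F=GGGG U=WWOO R=WRWR D=RRYY L=OYOY
After move 2 (F): F=GGGG U=WWYY R=OROR D=WWYY L=OROR
After move 3 (R'): R=RROO U=WBYB F=GWGY D=WGYG B=YBWB
After move 4 (F'): F=WYGG U=WBRO R=GRWO D=RRYG L=OBOY
After move 5 (R'): R=ROGW U=WWRY F=WBGO D=RYYG B=GBRB
Query: B face = GBRB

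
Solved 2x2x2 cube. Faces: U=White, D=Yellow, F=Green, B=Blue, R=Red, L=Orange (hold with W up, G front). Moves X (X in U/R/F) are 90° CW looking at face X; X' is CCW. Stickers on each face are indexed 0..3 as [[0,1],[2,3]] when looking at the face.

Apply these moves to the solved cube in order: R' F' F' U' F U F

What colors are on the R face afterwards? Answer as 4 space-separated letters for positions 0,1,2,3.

After move 1 (R'): R=RRRR U=WBWB F=GWGW D=YGYG B=YBYB
After move 2 (F'): F=WWGG U=WBRR R=GRYR D=OOYG L=OBOW
After move 3 (F'): F=WGWG U=WBGY R=OROR D=BWYG L=OROR
After move 4 (U'): U=BYWG F=ORWG R=WGOR B=ORYB L=YBOR
After move 5 (F): F=WOGR U=BYRB R=WGGR D=OWYG L=YBOW
After move 6 (U): U=RBBY F=WGGR R=ORGR B=YBYB L=WOOW
After move 7 (F): F=GWRG U=RBWO R=BRYR D=GOYG L=WOOW
Query: R face = BRYR

Answer: B R Y R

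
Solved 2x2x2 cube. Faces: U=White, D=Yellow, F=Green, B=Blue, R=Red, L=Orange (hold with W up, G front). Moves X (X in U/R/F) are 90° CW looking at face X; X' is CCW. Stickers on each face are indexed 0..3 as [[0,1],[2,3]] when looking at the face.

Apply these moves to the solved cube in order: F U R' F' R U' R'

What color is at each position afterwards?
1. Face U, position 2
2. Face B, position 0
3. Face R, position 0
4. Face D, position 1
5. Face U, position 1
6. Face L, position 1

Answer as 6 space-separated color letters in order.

After move 1 (F): F=GGGG U=WWOO R=WRWR D=RRYY L=OYOY
After move 2 (U): U=OWOW F=WRGG R=BBWR B=OYBB L=GGOY
After move 3 (R'): R=BRBW U=OBOO F=WWGW D=RRYG B=YYRB
After move 4 (F'): F=WWWG U=OBBB R=RRRW D=GYYG L=GOOO
After move 5 (R): R=RRWR U=OWBG F=WYWG D=GRYY B=BYBB
After move 6 (U'): U=WGOB F=GOWG R=WYWR B=RRBB L=BYOO
After move 7 (R'): R=YRWW U=WBOR F=GGWB D=GOYG B=YRRB
Query 1: U[2] = O
Query 2: B[0] = Y
Query 3: R[0] = Y
Query 4: D[1] = O
Query 5: U[1] = B
Query 6: L[1] = Y

Answer: O Y Y O B Y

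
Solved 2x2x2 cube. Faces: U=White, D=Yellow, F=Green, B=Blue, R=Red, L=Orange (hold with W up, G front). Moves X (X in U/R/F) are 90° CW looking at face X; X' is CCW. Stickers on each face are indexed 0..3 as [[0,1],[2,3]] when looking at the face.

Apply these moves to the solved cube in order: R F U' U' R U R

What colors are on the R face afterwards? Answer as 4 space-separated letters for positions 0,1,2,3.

Answer: R W Y G

Derivation:
After move 1 (R): R=RRRR U=WGWG F=GYGY D=YBYB B=WBWB
After move 2 (F): F=GGYY U=WGOO R=WRGR D=RRYB L=OYOB
After move 3 (U'): U=GOWO F=OYYY R=GGGR B=WRWB L=WBOB
After move 4 (U'): U=OOGW F=WBYY R=OYGR B=GGWB L=WROB
After move 5 (R): R=GORY U=OBGY F=WRYB D=RWYG B=WGOB
After move 6 (U): U=GOYB F=GOYB R=WGRY B=WROB L=WROB
After move 7 (R): R=RWYG U=GOYB F=GWYG D=ROYW B=BROB
Query: R face = RWYG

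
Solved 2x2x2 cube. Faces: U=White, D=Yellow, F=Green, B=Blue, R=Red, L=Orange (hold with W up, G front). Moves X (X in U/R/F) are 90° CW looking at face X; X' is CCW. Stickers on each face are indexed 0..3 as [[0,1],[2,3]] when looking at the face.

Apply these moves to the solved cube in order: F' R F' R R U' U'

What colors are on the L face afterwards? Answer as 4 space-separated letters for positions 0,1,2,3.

Answer: R O O R

Derivation:
After move 1 (F'): F=GGGG U=WWRR R=YRYR D=OOYY L=OWOW
After move 2 (R): R=YYRR U=WGRG F=GOGY D=OBYB B=RBWB
After move 3 (F'): F=OYGG U=WGYR R=BYOR D=WWYB L=OGOR
After move 4 (R): R=OBRY U=WYYG F=OWGB D=WWYR B=RBGB
After move 5 (R): R=ROYB U=WWYB F=OWGR D=WGYR B=GBYB
After move 6 (U'): U=WBWY F=OGGR R=OWYB B=ROYB L=GBOR
After move 7 (U'): U=BYWW F=GBGR R=OGYB B=OWYB L=ROOR
Query: L face = ROOR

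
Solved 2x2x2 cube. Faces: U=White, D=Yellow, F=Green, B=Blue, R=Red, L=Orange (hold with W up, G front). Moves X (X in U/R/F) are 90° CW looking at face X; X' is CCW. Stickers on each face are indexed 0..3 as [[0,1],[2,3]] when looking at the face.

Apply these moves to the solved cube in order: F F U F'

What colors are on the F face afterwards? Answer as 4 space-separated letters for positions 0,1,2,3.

After move 1 (F): F=GGGG U=WWOO R=WRWR D=RRYY L=OYOY
After move 2 (F): F=GGGG U=WWYY R=OROR D=WWYY L=OROR
After move 3 (U): U=YWYW F=ORGG R=BBOR B=ORBB L=GGOR
After move 4 (F'): F=RGOG U=YWBO R=WBWR D=GRYY L=GWOY
Query: F face = RGOG

Answer: R G O G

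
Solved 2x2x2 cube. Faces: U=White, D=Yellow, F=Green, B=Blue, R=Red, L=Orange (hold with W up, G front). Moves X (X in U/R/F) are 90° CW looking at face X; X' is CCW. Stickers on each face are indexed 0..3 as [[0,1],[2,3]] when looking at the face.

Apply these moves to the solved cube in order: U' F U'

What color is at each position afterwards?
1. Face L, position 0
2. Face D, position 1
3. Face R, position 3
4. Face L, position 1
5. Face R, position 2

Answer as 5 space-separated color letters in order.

After move 1 (U'): U=WWWW F=OOGG R=GGRR B=RRBB L=BBOO
After move 2 (F): F=GOGO U=WWOB R=WGWR D=RGYY L=BYOY
After move 3 (U'): U=WBWO F=BYGO R=GOWR B=WGBB L=RROY
Query 1: L[0] = R
Query 2: D[1] = G
Query 3: R[3] = R
Query 4: L[1] = R
Query 5: R[2] = W

Answer: R G R R W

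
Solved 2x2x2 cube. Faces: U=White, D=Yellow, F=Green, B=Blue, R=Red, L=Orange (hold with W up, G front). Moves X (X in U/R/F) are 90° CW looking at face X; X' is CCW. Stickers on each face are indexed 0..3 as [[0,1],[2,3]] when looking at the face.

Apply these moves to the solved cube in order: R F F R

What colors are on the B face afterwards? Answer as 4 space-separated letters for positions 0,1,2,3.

After move 1 (R): R=RRRR U=WGWG F=GYGY D=YBYB B=WBWB
After move 2 (F): F=GGYY U=WGOO R=WRGR D=RRYB L=OYOB
After move 3 (F): F=YGYG U=WGBY R=OROR D=GWYB L=OROR
After move 4 (R): R=OORR U=WGBG F=YWYB D=GWYW B=YBGB
Query: B face = YBGB

Answer: Y B G B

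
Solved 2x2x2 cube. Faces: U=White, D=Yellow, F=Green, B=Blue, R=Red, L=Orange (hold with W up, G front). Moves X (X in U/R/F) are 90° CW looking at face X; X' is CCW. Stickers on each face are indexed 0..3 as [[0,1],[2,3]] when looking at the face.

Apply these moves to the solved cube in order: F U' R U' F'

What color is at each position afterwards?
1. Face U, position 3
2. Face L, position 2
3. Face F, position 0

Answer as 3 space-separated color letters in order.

Answer: R O B

Derivation:
After move 1 (F): F=GGGG U=WWOO R=WRWR D=RRYY L=OYOY
After move 2 (U'): U=WOWO F=OYGG R=GGWR B=WRBB L=BBOY
After move 3 (R): R=WGRG U=WYWG F=ORGY D=RBYW B=OROB
After move 4 (U'): U=YGWW F=BBGY R=ORRG B=WGOB L=OROY
After move 5 (F'): F=BYBG U=YGOR R=BRRG D=RYYW L=OWOW
Query 1: U[3] = R
Query 2: L[2] = O
Query 3: F[0] = B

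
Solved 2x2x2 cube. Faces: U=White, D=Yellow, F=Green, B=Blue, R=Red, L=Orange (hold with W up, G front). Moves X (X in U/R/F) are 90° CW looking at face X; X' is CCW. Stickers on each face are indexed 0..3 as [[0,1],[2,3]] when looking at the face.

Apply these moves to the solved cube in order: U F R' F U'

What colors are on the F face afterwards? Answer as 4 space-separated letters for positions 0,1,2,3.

After move 1 (U): U=WWWW F=RRGG R=BBRR B=OOBB L=GGOO
After move 2 (F): F=GRGR U=WWOG R=WBWR D=RBYY L=GYOY
After move 3 (R'): R=BRWW U=WBOO F=GWGG D=RRYR B=YOBB
After move 4 (F): F=GGGW U=WBYY R=OROW D=WBYR L=GROR
After move 5 (U'): U=BYWY F=GRGW R=GGOW B=ORBB L=YOOR
Query: F face = GRGW

Answer: G R G W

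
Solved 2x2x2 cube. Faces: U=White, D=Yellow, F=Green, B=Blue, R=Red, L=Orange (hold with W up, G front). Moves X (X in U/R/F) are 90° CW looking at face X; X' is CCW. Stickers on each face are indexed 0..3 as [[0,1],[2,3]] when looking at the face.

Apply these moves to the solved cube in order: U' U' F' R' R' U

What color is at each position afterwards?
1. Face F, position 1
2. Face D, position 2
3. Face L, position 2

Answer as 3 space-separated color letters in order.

Answer: Y Y O

Derivation:
After move 1 (U'): U=WWWW F=OOGG R=GGRR B=RRBB L=BBOO
After move 2 (U'): U=WWWW F=BBGG R=OORR B=GGBB L=RROO
After move 3 (F'): F=BGBG U=WWOR R=YOYR D=ROYY L=RWOW
After move 4 (R'): R=ORYY U=WBOG F=BWBR D=RGYG B=YGOB
After move 5 (R'): R=RYOY U=WOOY F=BBBG D=RWYR B=GGGB
After move 6 (U): U=OWYO F=RYBG R=GGOY B=RWGB L=BBOW
Query 1: F[1] = Y
Query 2: D[2] = Y
Query 3: L[2] = O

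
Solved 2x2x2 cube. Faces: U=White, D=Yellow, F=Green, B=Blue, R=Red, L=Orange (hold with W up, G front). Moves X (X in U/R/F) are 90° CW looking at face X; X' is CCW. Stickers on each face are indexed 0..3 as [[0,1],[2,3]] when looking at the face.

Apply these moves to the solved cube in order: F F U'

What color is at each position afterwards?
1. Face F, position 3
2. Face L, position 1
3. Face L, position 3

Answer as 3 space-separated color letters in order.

Answer: G B R

Derivation:
After move 1 (F): F=GGGG U=WWOO R=WRWR D=RRYY L=OYOY
After move 2 (F): F=GGGG U=WWYY R=OROR D=WWYY L=OROR
After move 3 (U'): U=WYWY F=ORGG R=GGOR B=ORBB L=BBOR
Query 1: F[3] = G
Query 2: L[1] = B
Query 3: L[3] = R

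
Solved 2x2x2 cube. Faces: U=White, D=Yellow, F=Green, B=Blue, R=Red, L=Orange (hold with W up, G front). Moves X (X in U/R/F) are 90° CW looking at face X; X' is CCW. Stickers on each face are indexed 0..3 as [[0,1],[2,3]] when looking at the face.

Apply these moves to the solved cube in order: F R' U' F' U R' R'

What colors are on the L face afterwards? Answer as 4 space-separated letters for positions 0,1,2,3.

Answer: Y O O W

Derivation:
After move 1 (F): F=GGGG U=WWOO R=WRWR D=RRYY L=OYOY
After move 2 (R'): R=RRWW U=WBOB F=GWGO D=RGYG B=YBRB
After move 3 (U'): U=BBWO F=OYGO R=GWWW B=RRRB L=YBOY
After move 4 (F'): F=YOOG U=BBGW R=GWRW D=BYYG L=YOOW
After move 5 (U): U=GBWB F=GWOG R=RRRW B=YORB L=YOOW
After move 6 (R'): R=RWRR U=GRWY F=GBOB D=BWYG B=GOYB
After move 7 (R'): R=WRRR U=GYWG F=GROY D=BBYB B=GOWB
Query: L face = YOOW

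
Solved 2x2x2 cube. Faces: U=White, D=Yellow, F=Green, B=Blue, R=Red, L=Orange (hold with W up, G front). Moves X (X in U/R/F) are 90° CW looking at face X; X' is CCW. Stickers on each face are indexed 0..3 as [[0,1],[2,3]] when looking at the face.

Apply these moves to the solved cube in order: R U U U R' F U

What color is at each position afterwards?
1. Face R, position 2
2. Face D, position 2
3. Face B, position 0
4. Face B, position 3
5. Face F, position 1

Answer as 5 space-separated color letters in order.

Answer: R Y W B R

Derivation:
After move 1 (R): R=RRRR U=WGWG F=GYGY D=YBYB B=WBWB
After move 2 (U): U=WWGG F=RRGY R=WBRR B=OOWB L=GYOO
After move 3 (U): U=GWGW F=WBGY R=OORR B=GYWB L=RROO
After move 4 (U): U=GGWW F=OOGY R=GYRR B=RRWB L=WBOO
After move 5 (R'): R=YRGR U=GWWR F=OGGW D=YOYY B=BRBB
After move 6 (F): F=GOWG U=GWOB R=WRRR D=GYYY L=WYOO
After move 7 (U): U=OGBW F=WRWG R=BRRR B=WYBB L=GOOO
Query 1: R[2] = R
Query 2: D[2] = Y
Query 3: B[0] = W
Query 4: B[3] = B
Query 5: F[1] = R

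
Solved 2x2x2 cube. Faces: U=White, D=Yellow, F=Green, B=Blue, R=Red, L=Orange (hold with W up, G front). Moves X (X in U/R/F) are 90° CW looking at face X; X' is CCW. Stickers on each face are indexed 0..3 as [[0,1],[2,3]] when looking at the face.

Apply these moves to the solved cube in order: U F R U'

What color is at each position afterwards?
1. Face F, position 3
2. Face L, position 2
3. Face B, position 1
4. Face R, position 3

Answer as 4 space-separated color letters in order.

Answer: Y O W B

Derivation:
After move 1 (U): U=WWWW F=RRGG R=BBRR B=OOBB L=GGOO
After move 2 (F): F=GRGR U=WWOG R=WBWR D=RBYY L=GYOY
After move 3 (R): R=WWRB U=WROR F=GBGY D=RBYO B=GOWB
After move 4 (U'): U=RRWO F=GYGY R=GBRB B=WWWB L=GOOY
Query 1: F[3] = Y
Query 2: L[2] = O
Query 3: B[1] = W
Query 4: R[3] = B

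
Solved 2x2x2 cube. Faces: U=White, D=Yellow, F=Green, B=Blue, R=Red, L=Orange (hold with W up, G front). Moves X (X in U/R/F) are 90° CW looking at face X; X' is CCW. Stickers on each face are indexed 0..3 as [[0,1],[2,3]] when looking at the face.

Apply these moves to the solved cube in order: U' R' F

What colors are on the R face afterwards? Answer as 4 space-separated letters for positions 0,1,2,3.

After move 1 (U'): U=WWWW F=OOGG R=GGRR B=RRBB L=BBOO
After move 2 (R'): R=GRGR U=WBWR F=OWGW D=YOYG B=YRYB
After move 3 (F): F=GOWW U=WBOB R=WRRR D=GGYG L=BYOO
Query: R face = WRRR

Answer: W R R R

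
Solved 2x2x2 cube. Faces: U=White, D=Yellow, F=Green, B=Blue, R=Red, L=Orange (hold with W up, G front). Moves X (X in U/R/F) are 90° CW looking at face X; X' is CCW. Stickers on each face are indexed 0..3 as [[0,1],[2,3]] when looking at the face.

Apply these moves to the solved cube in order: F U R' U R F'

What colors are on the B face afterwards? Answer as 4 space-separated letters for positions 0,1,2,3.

Answer: B G O B

Derivation:
After move 1 (F): F=GGGG U=WWOO R=WRWR D=RRYY L=OYOY
After move 2 (U): U=OWOW F=WRGG R=BBWR B=OYBB L=GGOY
After move 3 (R'): R=BRBW U=OBOO F=WWGW D=RRYG B=YYRB
After move 4 (U): U=OOOB F=BRGW R=YYBW B=GGRB L=WWOY
After move 5 (R): R=BYWY U=OROW F=BRGG D=RRYG B=BGOB
After move 6 (F'): F=RGBG U=ORBW R=RYRY D=WYYG L=WWOO
Query: B face = BGOB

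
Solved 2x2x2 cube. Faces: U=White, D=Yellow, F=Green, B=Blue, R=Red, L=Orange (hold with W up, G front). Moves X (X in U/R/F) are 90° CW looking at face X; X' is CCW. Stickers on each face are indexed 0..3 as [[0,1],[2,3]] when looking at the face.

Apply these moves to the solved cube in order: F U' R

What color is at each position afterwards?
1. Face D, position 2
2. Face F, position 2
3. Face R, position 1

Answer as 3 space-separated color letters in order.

Answer: Y G G

Derivation:
After move 1 (F): F=GGGG U=WWOO R=WRWR D=RRYY L=OYOY
After move 2 (U'): U=WOWO F=OYGG R=GGWR B=WRBB L=BBOY
After move 3 (R): R=WGRG U=WYWG F=ORGY D=RBYW B=OROB
Query 1: D[2] = Y
Query 2: F[2] = G
Query 3: R[1] = G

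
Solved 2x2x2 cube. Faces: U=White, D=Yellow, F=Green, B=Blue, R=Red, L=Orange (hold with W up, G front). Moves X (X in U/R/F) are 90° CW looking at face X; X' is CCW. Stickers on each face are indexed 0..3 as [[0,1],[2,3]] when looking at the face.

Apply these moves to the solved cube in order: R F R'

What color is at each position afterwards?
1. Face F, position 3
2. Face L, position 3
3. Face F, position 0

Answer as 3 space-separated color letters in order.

After move 1 (R): R=RRRR U=WGWG F=GYGY D=YBYB B=WBWB
After move 2 (F): F=GGYY U=WGOO R=WRGR D=RRYB L=OYOB
After move 3 (R'): R=RRWG U=WWOW F=GGYO D=RGYY B=BBRB
Query 1: F[3] = O
Query 2: L[3] = B
Query 3: F[0] = G

Answer: O B G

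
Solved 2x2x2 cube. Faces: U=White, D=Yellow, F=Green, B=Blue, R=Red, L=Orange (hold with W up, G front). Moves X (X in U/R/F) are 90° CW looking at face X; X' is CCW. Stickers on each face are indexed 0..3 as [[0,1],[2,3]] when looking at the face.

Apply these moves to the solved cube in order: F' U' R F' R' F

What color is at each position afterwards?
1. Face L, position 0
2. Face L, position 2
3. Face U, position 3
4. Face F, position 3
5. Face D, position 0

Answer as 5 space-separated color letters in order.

After move 1 (F'): F=GGGG U=WWRR R=YRYR D=OOYY L=OWOW
After move 2 (U'): U=WRWR F=OWGG R=GGYR B=YRBB L=BBOW
After move 3 (R): R=YGRG U=WWWG F=OOGY D=OBYY B=RRRB
After move 4 (F'): F=OYOG U=WWYR R=BGOG D=BWYY L=BGOW
After move 5 (R'): R=GGBO U=WRYR F=OWOR D=BYYG B=YRWB
After move 6 (F): F=OORW U=WRWG R=YGRO D=BGYG L=BBOY
Query 1: L[0] = B
Query 2: L[2] = O
Query 3: U[3] = G
Query 4: F[3] = W
Query 5: D[0] = B

Answer: B O G W B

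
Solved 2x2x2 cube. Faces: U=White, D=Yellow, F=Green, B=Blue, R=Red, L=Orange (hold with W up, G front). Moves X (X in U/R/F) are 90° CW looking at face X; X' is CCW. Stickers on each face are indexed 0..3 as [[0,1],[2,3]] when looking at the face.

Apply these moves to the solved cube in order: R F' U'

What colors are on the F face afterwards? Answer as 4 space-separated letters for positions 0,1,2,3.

Answer: O G G G

Derivation:
After move 1 (R): R=RRRR U=WGWG F=GYGY D=YBYB B=WBWB
After move 2 (F'): F=YYGG U=WGRR R=BRYR D=OOYB L=OGOW
After move 3 (U'): U=GRWR F=OGGG R=YYYR B=BRWB L=WBOW
Query: F face = OGGG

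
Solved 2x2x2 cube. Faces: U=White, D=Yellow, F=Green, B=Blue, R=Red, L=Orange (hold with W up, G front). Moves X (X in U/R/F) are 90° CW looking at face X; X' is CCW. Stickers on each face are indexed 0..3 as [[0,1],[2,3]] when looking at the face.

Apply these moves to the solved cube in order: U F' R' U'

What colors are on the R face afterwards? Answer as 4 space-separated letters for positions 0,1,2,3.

Answer: R W Y Y

Derivation:
After move 1 (U): U=WWWW F=RRGG R=BBRR B=OOBB L=GGOO
After move 2 (F'): F=RGRG U=WWBR R=YBYR D=GOYY L=GWOW
After move 3 (R'): R=BRYY U=WBBO F=RWRR D=GGYG B=YOOB
After move 4 (U'): U=BOWB F=GWRR R=RWYY B=BROB L=YOOW
Query: R face = RWYY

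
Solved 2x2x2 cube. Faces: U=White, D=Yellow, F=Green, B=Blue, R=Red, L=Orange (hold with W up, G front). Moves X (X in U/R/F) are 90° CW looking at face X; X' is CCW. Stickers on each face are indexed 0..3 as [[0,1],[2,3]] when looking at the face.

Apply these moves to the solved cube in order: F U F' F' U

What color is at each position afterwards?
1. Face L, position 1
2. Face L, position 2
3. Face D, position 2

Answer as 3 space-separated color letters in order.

After move 1 (F): F=GGGG U=WWOO R=WRWR D=RRYY L=OYOY
After move 2 (U): U=OWOW F=WRGG R=BBWR B=OYBB L=GGOY
After move 3 (F'): F=RGWG U=OWBW R=RBRR D=GYYY L=GWOO
After move 4 (F'): F=GGRW U=OWRR R=YBGR D=WOYY L=GWOB
After move 5 (U): U=RORW F=YBRW R=OYGR B=GWBB L=GGOB
Query 1: L[1] = G
Query 2: L[2] = O
Query 3: D[2] = Y

Answer: G O Y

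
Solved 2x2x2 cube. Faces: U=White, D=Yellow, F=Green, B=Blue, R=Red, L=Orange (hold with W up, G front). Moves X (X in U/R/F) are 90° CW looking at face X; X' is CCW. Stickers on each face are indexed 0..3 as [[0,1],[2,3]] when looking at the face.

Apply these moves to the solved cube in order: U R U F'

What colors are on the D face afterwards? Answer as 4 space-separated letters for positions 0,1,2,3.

Answer: Y O Y O

Derivation:
After move 1 (U): U=WWWW F=RRGG R=BBRR B=OOBB L=GGOO
After move 2 (R): R=RBRB U=WRWG F=RYGY D=YBYO B=WOWB
After move 3 (U): U=WWGR F=RBGY R=WORB B=GGWB L=RYOO
After move 4 (F'): F=BYRG U=WWWR R=BOYB D=YOYO L=RROG
Query: D face = YOYO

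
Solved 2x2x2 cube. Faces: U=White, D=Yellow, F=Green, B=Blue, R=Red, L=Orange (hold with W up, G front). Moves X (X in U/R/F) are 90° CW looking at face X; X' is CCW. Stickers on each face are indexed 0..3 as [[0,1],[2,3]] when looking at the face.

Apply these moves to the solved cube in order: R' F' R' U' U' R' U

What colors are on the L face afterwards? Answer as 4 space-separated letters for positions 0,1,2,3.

After move 1 (R'): R=RRRR U=WBWB F=GWGW D=YGYG B=YBYB
After move 2 (F'): F=WWGG U=WBRR R=GRYR D=OOYG L=OBOW
After move 3 (R'): R=RRGY U=WYRY F=WBGR D=OWYG B=GBOB
After move 4 (U'): U=YYWR F=OBGR R=WBGY B=RROB L=GBOW
After move 5 (U'): U=YRYW F=GBGR R=OBGY B=WBOB L=RROW
After move 6 (R'): R=BYOG U=YOYW F=GRGW D=OBYR B=GBWB
After move 7 (U): U=YYWO F=BYGW R=GBOG B=RRWB L=GROW
Query: L face = GROW

Answer: G R O W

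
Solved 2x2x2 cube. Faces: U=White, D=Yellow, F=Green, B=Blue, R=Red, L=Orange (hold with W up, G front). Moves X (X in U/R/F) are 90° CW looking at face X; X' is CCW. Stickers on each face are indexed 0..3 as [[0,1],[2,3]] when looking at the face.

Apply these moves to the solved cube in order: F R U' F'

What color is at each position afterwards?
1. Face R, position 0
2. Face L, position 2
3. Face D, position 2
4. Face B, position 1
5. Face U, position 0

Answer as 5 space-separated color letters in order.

After move 1 (F): F=GGGG U=WWOO R=WRWR D=RRYY L=OYOY
After move 2 (R): R=WWRR U=WGOG F=GRGY D=RBYB B=OBWB
After move 3 (U'): U=GGWO F=OYGY R=GRRR B=WWWB L=OBOY
After move 4 (F'): F=YYOG U=GGGR R=BRRR D=BYYB L=OOOW
Query 1: R[0] = B
Query 2: L[2] = O
Query 3: D[2] = Y
Query 4: B[1] = W
Query 5: U[0] = G

Answer: B O Y W G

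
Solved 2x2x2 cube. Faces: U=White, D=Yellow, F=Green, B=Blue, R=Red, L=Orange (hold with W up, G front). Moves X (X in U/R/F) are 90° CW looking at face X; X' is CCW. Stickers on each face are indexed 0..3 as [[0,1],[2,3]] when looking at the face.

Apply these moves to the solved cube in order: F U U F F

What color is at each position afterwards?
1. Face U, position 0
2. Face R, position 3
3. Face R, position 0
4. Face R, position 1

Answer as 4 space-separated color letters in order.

Answer: O R Y Y

Derivation:
After move 1 (F): F=GGGG U=WWOO R=WRWR D=RRYY L=OYOY
After move 2 (U): U=OWOW F=WRGG R=BBWR B=OYBB L=GGOY
After move 3 (U): U=OOWW F=BBGG R=OYWR B=GGBB L=WROY
After move 4 (F): F=GBGB U=OOYR R=WYWR D=WOYY L=WROR
After move 5 (F): F=GGBB U=OORR R=YYRR D=WWYY L=WWOO
Query 1: U[0] = O
Query 2: R[3] = R
Query 3: R[0] = Y
Query 4: R[1] = Y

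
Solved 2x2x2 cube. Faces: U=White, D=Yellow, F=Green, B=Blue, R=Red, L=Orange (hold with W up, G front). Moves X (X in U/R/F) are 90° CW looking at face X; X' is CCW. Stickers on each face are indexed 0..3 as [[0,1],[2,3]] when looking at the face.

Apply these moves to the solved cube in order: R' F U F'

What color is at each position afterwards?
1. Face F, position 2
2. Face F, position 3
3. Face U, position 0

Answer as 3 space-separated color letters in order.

Answer: W W O

Derivation:
After move 1 (R'): R=RRRR U=WBWB F=GWGW D=YGYG B=YBYB
After move 2 (F): F=GGWW U=WBOO R=WRBR D=RRYG L=OYOG
After move 3 (U): U=OWOB F=WRWW R=YBBR B=OYYB L=GGOG
After move 4 (F'): F=RWWW U=OWYB R=RBRR D=GGYG L=GBOO
Query 1: F[2] = W
Query 2: F[3] = W
Query 3: U[0] = O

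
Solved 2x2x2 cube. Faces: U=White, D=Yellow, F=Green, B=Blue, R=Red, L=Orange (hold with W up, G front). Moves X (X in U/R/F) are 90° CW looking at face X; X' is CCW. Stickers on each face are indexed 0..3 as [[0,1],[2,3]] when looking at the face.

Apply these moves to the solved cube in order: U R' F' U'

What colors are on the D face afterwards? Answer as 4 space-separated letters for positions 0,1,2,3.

Answer: G O Y G

Derivation:
After move 1 (U): U=WWWW F=RRGG R=BBRR B=OOBB L=GGOO
After move 2 (R'): R=BRBR U=WBWO F=RWGW D=YRYG B=YOYB
After move 3 (F'): F=WWRG U=WBBB R=RRYR D=GOYG L=GOOW
After move 4 (U'): U=BBWB F=GORG R=WWYR B=RRYB L=YOOW
Query: D face = GOYG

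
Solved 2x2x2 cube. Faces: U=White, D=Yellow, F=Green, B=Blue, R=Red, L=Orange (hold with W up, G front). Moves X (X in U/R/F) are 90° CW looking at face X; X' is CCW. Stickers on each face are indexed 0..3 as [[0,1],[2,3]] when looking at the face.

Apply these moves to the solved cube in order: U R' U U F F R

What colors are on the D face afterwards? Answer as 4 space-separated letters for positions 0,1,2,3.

After move 1 (U): U=WWWW F=RRGG R=BBRR B=OOBB L=GGOO
After move 2 (R'): R=BRBR U=WBWO F=RWGW D=YRYG B=YOYB
After move 3 (U): U=WWOB F=BRGW R=YOBR B=GGYB L=RWOO
After move 4 (U): U=OWBW F=YOGW R=GGBR B=RWYB L=BROO
After move 5 (F): F=GYWO U=OWOR R=BGWR D=BGYG L=BYOR
After move 6 (F): F=WGOY U=OWRY R=OGRR D=WBYG L=BBOG
After move 7 (R): R=RORG U=OGRY F=WBOG D=WYYR B=YWWB
Query: D face = WYYR

Answer: W Y Y R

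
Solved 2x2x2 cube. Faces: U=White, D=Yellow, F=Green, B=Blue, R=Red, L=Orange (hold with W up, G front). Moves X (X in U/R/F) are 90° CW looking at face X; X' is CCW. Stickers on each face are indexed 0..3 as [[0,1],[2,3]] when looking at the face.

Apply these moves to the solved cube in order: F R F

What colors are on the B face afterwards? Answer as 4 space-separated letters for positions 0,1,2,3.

Answer: O B W B

Derivation:
After move 1 (F): F=GGGG U=WWOO R=WRWR D=RRYY L=OYOY
After move 2 (R): R=WWRR U=WGOG F=GRGY D=RBYB B=OBWB
After move 3 (F): F=GGYR U=WGYY R=OWGR D=RWYB L=OROB
Query: B face = OBWB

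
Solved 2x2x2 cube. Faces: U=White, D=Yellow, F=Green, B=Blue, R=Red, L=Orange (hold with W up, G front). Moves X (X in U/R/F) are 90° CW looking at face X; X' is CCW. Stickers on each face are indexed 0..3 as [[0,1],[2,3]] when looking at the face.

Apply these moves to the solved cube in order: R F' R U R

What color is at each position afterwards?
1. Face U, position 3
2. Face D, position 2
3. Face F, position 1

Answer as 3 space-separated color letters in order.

After move 1 (R): R=RRRR U=WGWG F=GYGY D=YBYB B=WBWB
After move 2 (F'): F=YYGG U=WGRR R=BRYR D=OOYB L=OGOW
After move 3 (R): R=YBRR U=WYRG F=YOGB D=OWYW B=RBGB
After move 4 (U): U=RWGY F=YBGB R=RBRR B=OGGB L=YOOW
After move 5 (R): R=RRRB U=RBGB F=YWGW D=OGYO B=YGWB
Query 1: U[3] = B
Query 2: D[2] = Y
Query 3: F[1] = W

Answer: B Y W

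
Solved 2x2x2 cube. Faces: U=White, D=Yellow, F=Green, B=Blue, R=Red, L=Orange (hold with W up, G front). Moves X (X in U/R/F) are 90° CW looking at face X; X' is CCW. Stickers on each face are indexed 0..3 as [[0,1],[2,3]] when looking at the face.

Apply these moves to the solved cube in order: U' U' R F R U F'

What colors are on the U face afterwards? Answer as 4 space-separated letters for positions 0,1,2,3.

Answer: O W R O

Derivation:
After move 1 (U'): U=WWWW F=OOGG R=GGRR B=RRBB L=BBOO
After move 2 (U'): U=WWWW F=BBGG R=OORR B=GGBB L=RROO
After move 3 (R): R=RORO U=WBWG F=BYGY D=YBYG B=WGWB
After move 4 (F): F=GBYY U=WBOR R=WOGO D=RRYG L=RYOB
After move 5 (R): R=GWOO U=WBOY F=GRYG D=RWYW B=RGBB
After move 6 (U): U=OWYB F=GWYG R=RGOO B=RYBB L=GROB
After move 7 (F'): F=WGGY U=OWRO R=WGRO D=RBYW L=GBOY
Query: U face = OWRO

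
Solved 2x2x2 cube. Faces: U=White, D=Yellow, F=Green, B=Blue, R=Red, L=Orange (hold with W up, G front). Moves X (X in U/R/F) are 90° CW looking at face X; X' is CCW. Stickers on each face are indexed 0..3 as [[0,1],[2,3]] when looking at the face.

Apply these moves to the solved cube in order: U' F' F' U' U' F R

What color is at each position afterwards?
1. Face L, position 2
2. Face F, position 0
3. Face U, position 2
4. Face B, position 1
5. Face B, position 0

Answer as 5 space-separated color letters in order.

Answer: O O G G G

Derivation:
After move 1 (U'): U=WWWW F=OOGG R=GGRR B=RRBB L=BBOO
After move 2 (F'): F=OGOG U=WWGR R=YGYR D=BOYY L=BWOW
After move 3 (F'): F=GGOO U=WWYY R=OGBR D=WWYY L=BROG
After move 4 (U'): U=WYWY F=BROO R=GGBR B=OGBB L=RROG
After move 5 (U'): U=YYWW F=RROO R=BRBR B=GGBB L=OGOG
After move 6 (F): F=OROR U=YYGG R=WRWR D=BBYY L=OWOW
After move 7 (R): R=WWRR U=YRGR F=OBOY D=BBYG B=GGYB
Query 1: L[2] = O
Query 2: F[0] = O
Query 3: U[2] = G
Query 4: B[1] = G
Query 5: B[0] = G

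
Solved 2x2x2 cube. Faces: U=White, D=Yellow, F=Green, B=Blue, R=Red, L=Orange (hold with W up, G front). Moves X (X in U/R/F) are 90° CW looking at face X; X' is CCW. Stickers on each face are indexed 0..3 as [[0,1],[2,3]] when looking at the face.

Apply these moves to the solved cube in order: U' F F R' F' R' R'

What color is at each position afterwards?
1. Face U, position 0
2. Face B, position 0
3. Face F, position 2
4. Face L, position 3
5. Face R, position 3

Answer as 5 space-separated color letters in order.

Answer: W O G Y G

Derivation:
After move 1 (U'): U=WWWW F=OOGG R=GGRR B=RRBB L=BBOO
After move 2 (F): F=GOGO U=WWOB R=WGWR D=RGYY L=BYOY
After move 3 (F): F=GGOO U=WWYY R=OGBR D=WWYY L=BROG
After move 4 (R'): R=GROB U=WBYR F=GWOY D=WGYO B=YRWB
After move 5 (F'): F=WYGO U=WBGO R=GRWB D=RGYO L=BROY
After move 6 (R'): R=RBGW U=WWGY F=WBGO D=RYYO B=ORGB
After move 7 (R'): R=BWRG U=WGGO F=WWGY D=RBYO B=ORYB
Query 1: U[0] = W
Query 2: B[0] = O
Query 3: F[2] = G
Query 4: L[3] = Y
Query 5: R[3] = G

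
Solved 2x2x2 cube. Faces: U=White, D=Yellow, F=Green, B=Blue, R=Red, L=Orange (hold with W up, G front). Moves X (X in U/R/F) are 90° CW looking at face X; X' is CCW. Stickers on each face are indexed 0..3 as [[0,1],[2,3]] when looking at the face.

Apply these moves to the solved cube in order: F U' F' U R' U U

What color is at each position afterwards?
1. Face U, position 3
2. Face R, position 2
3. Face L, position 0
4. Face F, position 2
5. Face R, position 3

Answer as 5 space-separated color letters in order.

After move 1 (F): F=GGGG U=WWOO R=WRWR D=RRYY L=OYOY
After move 2 (U'): U=WOWO F=OYGG R=GGWR B=WRBB L=BBOY
After move 3 (F'): F=YGOG U=WOGW R=RGRR D=BYYY L=BOOW
After move 4 (U): U=GWWO F=RGOG R=WRRR B=BOBB L=YGOW
After move 5 (R'): R=RRWR U=GBWB F=RWOO D=BGYG B=YOYB
After move 6 (U): U=WGBB F=RROO R=YOWR B=YGYB L=RWOW
After move 7 (U): U=BWBG F=YOOO R=YGWR B=RWYB L=RROW
Query 1: U[3] = G
Query 2: R[2] = W
Query 3: L[0] = R
Query 4: F[2] = O
Query 5: R[3] = R

Answer: G W R O R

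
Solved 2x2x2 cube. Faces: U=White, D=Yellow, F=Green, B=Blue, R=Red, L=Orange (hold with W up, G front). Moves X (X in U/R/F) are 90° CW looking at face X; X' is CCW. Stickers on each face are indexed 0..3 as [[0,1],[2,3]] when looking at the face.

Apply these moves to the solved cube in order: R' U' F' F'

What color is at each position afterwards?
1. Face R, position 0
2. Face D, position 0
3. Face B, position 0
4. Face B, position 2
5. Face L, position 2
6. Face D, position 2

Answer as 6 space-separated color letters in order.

Answer: O W R Y O Y

Derivation:
After move 1 (R'): R=RRRR U=WBWB F=GWGW D=YGYG B=YBYB
After move 2 (U'): U=BBWW F=OOGW R=GWRR B=RRYB L=YBOO
After move 3 (F'): F=OWOG U=BBGR R=GWYR D=BOYG L=YWOW
After move 4 (F'): F=WGOO U=BBGY R=OWBR D=WWYG L=YROG
Query 1: R[0] = O
Query 2: D[0] = W
Query 3: B[0] = R
Query 4: B[2] = Y
Query 5: L[2] = O
Query 6: D[2] = Y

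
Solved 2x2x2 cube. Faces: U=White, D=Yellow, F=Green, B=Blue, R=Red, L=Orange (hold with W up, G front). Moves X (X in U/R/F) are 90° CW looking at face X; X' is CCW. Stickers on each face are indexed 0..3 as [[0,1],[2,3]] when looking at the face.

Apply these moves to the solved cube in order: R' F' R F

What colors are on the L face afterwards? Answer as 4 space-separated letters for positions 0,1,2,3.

Answer: O O O Y

Derivation:
After move 1 (R'): R=RRRR U=WBWB F=GWGW D=YGYG B=YBYB
After move 2 (F'): F=WWGG U=WBRR R=GRYR D=OOYG L=OBOW
After move 3 (R): R=YGRR U=WWRG F=WOGG D=OYYY B=RBBB
After move 4 (F): F=GWGO U=WWWB R=RGGR D=RYYY L=OOOY
Query: L face = OOOY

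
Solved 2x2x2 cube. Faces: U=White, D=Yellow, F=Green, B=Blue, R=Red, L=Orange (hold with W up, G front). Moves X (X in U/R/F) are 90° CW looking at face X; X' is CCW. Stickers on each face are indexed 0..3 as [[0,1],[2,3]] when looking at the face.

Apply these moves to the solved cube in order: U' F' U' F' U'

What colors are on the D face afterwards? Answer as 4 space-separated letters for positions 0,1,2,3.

After move 1 (U'): U=WWWW F=OOGG R=GGRR B=RRBB L=BBOO
After move 2 (F'): F=OGOG U=WWGR R=YGYR D=BOYY L=BWOW
After move 3 (U'): U=WRWG F=BWOG R=OGYR B=YGBB L=RROW
After move 4 (F'): F=WGBO U=WROY R=OGBR D=RWYY L=RGOW
After move 5 (U'): U=RYWO F=RGBO R=WGBR B=OGBB L=YGOW
Query: D face = RWYY

Answer: R W Y Y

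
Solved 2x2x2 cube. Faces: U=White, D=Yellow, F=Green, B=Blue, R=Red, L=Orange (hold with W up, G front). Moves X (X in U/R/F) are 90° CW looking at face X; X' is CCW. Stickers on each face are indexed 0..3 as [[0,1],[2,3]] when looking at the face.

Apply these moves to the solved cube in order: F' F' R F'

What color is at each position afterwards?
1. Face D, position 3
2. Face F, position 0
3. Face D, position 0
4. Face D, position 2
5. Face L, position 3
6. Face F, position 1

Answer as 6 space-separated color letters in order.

Answer: B W R Y Y Y

Derivation:
After move 1 (F'): F=GGGG U=WWRR R=YRYR D=OOYY L=OWOW
After move 2 (F'): F=GGGG U=WWYY R=OROR D=WWYY L=OROR
After move 3 (R): R=OORR U=WGYG F=GWGY D=WBYB B=YBWB
After move 4 (F'): F=WYGG U=WGOR R=BOWR D=RRYB L=OGOY
Query 1: D[3] = B
Query 2: F[0] = W
Query 3: D[0] = R
Query 4: D[2] = Y
Query 5: L[3] = Y
Query 6: F[1] = Y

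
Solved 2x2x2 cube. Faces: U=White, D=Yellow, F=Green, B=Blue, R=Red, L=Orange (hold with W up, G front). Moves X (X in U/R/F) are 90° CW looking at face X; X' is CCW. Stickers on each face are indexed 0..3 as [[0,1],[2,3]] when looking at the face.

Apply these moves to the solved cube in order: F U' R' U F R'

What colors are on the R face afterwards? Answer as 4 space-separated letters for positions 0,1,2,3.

After move 1 (F): F=GGGG U=WWOO R=WRWR D=RRYY L=OYOY
After move 2 (U'): U=WOWO F=OYGG R=GGWR B=WRBB L=BBOY
After move 3 (R'): R=GRGW U=WBWW F=OOGO D=RYYG B=YRRB
After move 4 (U): U=WWWB F=GRGO R=YRGW B=BBRB L=OOOY
After move 5 (F): F=GGOR U=WWYO R=WRBW D=GYYG L=OROY
After move 6 (R'): R=RWWB U=WRYB F=GWOO D=GGYR B=GBYB
Query: R face = RWWB

Answer: R W W B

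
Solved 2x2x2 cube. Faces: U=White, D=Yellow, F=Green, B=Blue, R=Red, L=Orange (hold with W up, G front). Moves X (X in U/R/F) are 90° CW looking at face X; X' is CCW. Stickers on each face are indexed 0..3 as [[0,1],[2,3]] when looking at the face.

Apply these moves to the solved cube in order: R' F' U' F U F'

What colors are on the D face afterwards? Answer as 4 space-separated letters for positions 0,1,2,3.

Answer: O O Y G

Derivation:
After move 1 (R'): R=RRRR U=WBWB F=GWGW D=YGYG B=YBYB
After move 2 (F'): F=WWGG U=WBRR R=GRYR D=OOYG L=OBOW
After move 3 (U'): U=BRWR F=OBGG R=WWYR B=GRYB L=YBOW
After move 4 (F): F=GOGB U=BRWB R=WWRR D=YWYG L=YOOO
After move 5 (U): U=WBBR F=WWGB R=GRRR B=YOYB L=GOOO
After move 6 (F'): F=WBWG U=WBGR R=WRYR D=OOYG L=GROB
Query: D face = OOYG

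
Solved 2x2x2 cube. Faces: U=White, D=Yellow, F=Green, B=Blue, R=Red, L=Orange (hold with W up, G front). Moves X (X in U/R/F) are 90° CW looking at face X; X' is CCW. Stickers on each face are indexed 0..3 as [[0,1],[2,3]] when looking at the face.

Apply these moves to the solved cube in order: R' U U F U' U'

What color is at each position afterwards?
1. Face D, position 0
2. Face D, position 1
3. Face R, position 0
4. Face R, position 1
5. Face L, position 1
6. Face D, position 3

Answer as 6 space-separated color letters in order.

After move 1 (R'): R=RRRR U=WBWB F=GWGW D=YGYG B=YBYB
After move 2 (U): U=WWBB F=RRGW R=YBRR B=OOYB L=GWOO
After move 3 (U): U=BWBW F=YBGW R=OORR B=GWYB L=RROO
After move 4 (F): F=GYWB U=BWOR R=BOWR D=ROYG L=RYOG
After move 5 (U'): U=WRBO F=RYWB R=GYWR B=BOYB L=GWOG
After move 6 (U'): U=ROWB F=GWWB R=RYWR B=GYYB L=BOOG
Query 1: D[0] = R
Query 2: D[1] = O
Query 3: R[0] = R
Query 4: R[1] = Y
Query 5: L[1] = O
Query 6: D[3] = G

Answer: R O R Y O G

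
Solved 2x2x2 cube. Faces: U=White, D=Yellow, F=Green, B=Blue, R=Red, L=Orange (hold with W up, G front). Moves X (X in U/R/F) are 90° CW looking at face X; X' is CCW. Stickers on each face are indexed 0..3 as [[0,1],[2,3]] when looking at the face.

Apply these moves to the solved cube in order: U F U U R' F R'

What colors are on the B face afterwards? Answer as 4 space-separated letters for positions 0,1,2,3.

After move 1 (U): U=WWWW F=RRGG R=BBRR B=OOBB L=GGOO
After move 2 (F): F=GRGR U=WWOG R=WBWR D=RBYY L=GYOY
After move 3 (U): U=OWGW F=WBGR R=OOWR B=GYBB L=GROY
After move 4 (U): U=GOWW F=OOGR R=GYWR B=GRBB L=WBOY
After move 5 (R'): R=YRGW U=GBWG F=OOGW D=ROYR B=YRBB
After move 6 (F): F=GOWO U=GBYB R=WRGW D=GYYR L=WROO
After move 7 (R'): R=RWWG U=GBYY F=GBWB D=GOYO B=RRYB
Query: B face = RRYB

Answer: R R Y B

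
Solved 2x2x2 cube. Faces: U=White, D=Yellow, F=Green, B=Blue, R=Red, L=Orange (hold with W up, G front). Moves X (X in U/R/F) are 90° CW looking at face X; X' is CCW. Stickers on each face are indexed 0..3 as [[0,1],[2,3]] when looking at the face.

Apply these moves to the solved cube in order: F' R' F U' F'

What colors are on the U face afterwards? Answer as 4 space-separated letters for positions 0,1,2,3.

Answer: B W G B

Derivation:
After move 1 (F'): F=GGGG U=WWRR R=YRYR D=OOYY L=OWOW
After move 2 (R'): R=RRYY U=WBRB F=GWGR D=OGYG B=YBOB
After move 3 (F): F=GGRW U=WBWW R=RRBY D=YRYG L=OOOG
After move 4 (U'): U=BWWW F=OORW R=GGBY B=RROB L=YBOG
After move 5 (F'): F=OWOR U=BWGB R=RGYY D=BGYG L=YWOW
Query: U face = BWGB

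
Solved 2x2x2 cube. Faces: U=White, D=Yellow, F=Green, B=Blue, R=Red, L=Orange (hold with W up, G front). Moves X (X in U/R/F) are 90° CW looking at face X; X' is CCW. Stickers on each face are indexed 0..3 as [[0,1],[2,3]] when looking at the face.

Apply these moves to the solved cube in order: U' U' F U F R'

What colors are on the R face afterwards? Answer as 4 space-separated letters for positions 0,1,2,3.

After move 1 (U'): U=WWWW F=OOGG R=GGRR B=RRBB L=BBOO
After move 2 (U'): U=WWWW F=BBGG R=OORR B=GGBB L=RROO
After move 3 (F): F=GBGB U=WWOR R=WOWR D=ROYY L=RYOY
After move 4 (U): U=OWRW F=WOGB R=GGWR B=RYBB L=GBOY
After move 5 (F): F=GWBO U=OWYB R=RGWR D=WGYY L=GROO
After move 6 (R'): R=GRRW U=OBYR F=GWBB D=WWYO B=YYGB
Query: R face = GRRW

Answer: G R R W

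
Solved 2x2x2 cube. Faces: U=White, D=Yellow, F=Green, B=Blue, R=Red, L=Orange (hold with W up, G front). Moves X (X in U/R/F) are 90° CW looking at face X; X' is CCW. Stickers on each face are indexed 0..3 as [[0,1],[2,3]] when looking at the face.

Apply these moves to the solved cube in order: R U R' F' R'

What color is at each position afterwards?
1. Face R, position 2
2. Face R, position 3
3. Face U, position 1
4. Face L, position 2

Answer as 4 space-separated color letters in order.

After move 1 (R): R=RRRR U=WGWG F=GYGY D=YBYB B=WBWB
After move 2 (U): U=WWGG F=RRGY R=WBRR B=OOWB L=GYOO
After move 3 (R'): R=BRWR U=WWGO F=RWGG D=YRYY B=BOBB
After move 4 (F'): F=WGRG U=WWBW R=RRYR D=YOYY L=GOOG
After move 5 (R'): R=RRRY U=WBBB F=WWRW D=YGYG B=YOOB
Query 1: R[2] = R
Query 2: R[3] = Y
Query 3: U[1] = B
Query 4: L[2] = O

Answer: R Y B O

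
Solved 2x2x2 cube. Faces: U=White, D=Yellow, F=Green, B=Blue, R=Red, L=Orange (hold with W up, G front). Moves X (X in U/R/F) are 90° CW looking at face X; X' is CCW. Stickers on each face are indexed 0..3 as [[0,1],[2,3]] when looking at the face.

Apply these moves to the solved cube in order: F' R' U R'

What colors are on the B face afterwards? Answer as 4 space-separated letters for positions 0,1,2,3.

After move 1 (F'): F=GGGG U=WWRR R=YRYR D=OOYY L=OWOW
After move 2 (R'): R=RRYY U=WBRB F=GWGR D=OGYG B=YBOB
After move 3 (U): U=RWBB F=RRGR R=YBYY B=OWOB L=GWOW
After move 4 (R'): R=BYYY U=ROBO F=RWGB D=ORYR B=GWGB
Query: B face = GWGB

Answer: G W G B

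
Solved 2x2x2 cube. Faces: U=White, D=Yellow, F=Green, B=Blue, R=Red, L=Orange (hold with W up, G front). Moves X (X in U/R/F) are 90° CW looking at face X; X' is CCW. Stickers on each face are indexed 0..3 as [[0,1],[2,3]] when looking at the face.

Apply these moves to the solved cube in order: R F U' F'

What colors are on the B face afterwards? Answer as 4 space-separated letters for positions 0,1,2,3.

After move 1 (R): R=RRRR U=WGWG F=GYGY D=YBYB B=WBWB
After move 2 (F): F=GGYY U=WGOO R=WRGR D=RRYB L=OYOB
After move 3 (U'): U=GOWO F=OYYY R=GGGR B=WRWB L=WBOB
After move 4 (F'): F=YYOY U=GOGG R=RGRR D=BBYB L=WOOW
Query: B face = WRWB

Answer: W R W B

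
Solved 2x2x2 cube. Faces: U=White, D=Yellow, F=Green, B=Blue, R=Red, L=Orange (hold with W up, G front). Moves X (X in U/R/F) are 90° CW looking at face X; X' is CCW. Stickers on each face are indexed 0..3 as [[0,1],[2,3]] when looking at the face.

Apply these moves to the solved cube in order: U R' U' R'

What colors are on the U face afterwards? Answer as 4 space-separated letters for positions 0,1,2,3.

Answer: B Y W B

Derivation:
After move 1 (U): U=WWWW F=RRGG R=BBRR B=OOBB L=GGOO
After move 2 (R'): R=BRBR U=WBWO F=RWGW D=YRYG B=YOYB
After move 3 (U'): U=BOWW F=GGGW R=RWBR B=BRYB L=YOOO
After move 4 (R'): R=WRRB U=BYWB F=GOGW D=YGYW B=GRRB
Query: U face = BYWB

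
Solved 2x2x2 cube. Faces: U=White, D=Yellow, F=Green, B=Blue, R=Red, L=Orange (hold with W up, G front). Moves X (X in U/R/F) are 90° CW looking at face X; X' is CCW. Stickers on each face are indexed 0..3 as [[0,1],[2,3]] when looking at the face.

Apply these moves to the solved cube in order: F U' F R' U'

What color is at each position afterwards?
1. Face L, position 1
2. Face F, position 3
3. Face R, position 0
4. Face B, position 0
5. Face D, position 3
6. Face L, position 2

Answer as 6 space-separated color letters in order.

After move 1 (F): F=GGGG U=WWOO R=WRWR D=RRYY L=OYOY
After move 2 (U'): U=WOWO F=OYGG R=GGWR B=WRBB L=BBOY
After move 3 (F): F=GOGY U=WOYB R=WGOR D=WGYY L=BROR
After move 4 (R'): R=GRWO U=WBYW F=GOGB D=WOYY B=YRGB
After move 5 (U'): U=BWWY F=BRGB R=GOWO B=GRGB L=YROR
Query 1: L[1] = R
Query 2: F[3] = B
Query 3: R[0] = G
Query 4: B[0] = G
Query 5: D[3] = Y
Query 6: L[2] = O

Answer: R B G G Y O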